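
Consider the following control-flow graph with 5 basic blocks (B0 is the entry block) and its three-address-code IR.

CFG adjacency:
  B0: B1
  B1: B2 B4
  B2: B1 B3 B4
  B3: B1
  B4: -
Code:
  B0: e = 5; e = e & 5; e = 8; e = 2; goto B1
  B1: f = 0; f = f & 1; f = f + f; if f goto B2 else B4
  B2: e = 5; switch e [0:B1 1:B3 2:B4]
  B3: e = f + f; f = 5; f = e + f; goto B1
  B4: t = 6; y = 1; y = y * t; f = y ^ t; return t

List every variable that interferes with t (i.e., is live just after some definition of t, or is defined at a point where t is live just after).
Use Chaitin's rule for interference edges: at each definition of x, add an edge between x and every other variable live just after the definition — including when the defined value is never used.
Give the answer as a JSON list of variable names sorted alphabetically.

Block summaries:
  B0 def {e} use ∅
  B1 def {f} use ∅
  B2 def {e} use ∅
  B3 def {e,f} use {f}
  B4 def {f,t,y} use ∅

Backward fixpoint:
  live B0: ∅→∅
  live B1: ∅→{f}
  live B2: {f}→{f}
  live B3: {f}→∅
  live B4: ∅→∅

Conflict graph:
  e↔{f}
  f↔{e,t}
  t↔{f,y}
  y↔{t}

N(t) = ["f", "y"]

Answer: ["f", "y"]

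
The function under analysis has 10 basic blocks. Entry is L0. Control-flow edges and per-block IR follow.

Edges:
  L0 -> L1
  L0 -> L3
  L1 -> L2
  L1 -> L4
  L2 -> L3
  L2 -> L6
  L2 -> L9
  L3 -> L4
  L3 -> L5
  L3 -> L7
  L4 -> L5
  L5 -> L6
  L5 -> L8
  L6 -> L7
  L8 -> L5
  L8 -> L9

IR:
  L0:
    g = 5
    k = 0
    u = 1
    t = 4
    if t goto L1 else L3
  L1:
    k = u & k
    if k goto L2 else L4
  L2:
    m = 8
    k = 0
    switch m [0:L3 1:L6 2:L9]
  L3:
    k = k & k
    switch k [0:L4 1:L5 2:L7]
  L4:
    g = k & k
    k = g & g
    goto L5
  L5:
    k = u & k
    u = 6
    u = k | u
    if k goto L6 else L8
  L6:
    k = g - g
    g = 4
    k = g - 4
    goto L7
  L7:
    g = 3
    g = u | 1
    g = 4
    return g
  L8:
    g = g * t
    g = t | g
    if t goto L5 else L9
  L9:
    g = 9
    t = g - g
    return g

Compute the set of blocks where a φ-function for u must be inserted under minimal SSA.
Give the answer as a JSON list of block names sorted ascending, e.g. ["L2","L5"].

Answer: ["L5", "L6", "L7", "L9"]

Working:
idom tree: L1←L0 L2←L1 L3←L0 L4←L0 L5←L0 L6←L0 L7←L0 L8←L5 L9←L0
Dom∩ at merges:
  L3: preds {L0,L2}: {L0} ∩ {L0,L1,L2} = {L0}; idom=L0
  L4: preds {L1,L3}: {L0,L1} ∩ {L0,L3} = {L0}; idom=L0
  L5: preds {L3,L4,L8}: {L0,L3} ∩ {L0,L4} ∩ {L0,L5,L8} = {L0}; idom=L0
  L6: preds {L2,L5}: {L0,L1,L2} ∩ {L0,L5} = {L0}; idom=L0
  L7: preds {L3,L6}: {L0,L3} ∩ {L0,L6} = {L0}; idom=L0
  L9: preds {L2,L8}: {L0,L1,L2} ∩ {L0,L5,L8} = {L0}; idom=L0

DF walk-up:
  join L3 pred L0: · stop@L0
  join L3 pred L2: L2→L1 stop@L0
  join L4 pred L1: L1 stop@L0
  join L4 pred L3: L3 stop@L0
  join L5 pred L3: L3 stop@L0
  join L5 pred L4: L4 stop@L0
  join L5 pred L8: L8→L5 stop@L0
  join L6 pred L2: L2→L1 stop@L0
  join L6 pred L5: L5 stop@L0
  join L7 pred L3: L3 stop@L0
  join L7 pred L6: L6 stop@L0
  join L9 pred L2: L2→L1 stop@L0
  join L9 pred L8: L8→L5 stop@L0
  DF(L0)=∅
  DF(L1)={L3,L4,L6,L9}
  DF(L2)={L3,L6,L9}
  DF(L3)={L4,L5,L7}
  DF(L4)={L5}
  DF(L5)={L5,L6,L9}
  DF(L6)={L7}
  DF(L7)=∅
  DF(L8)={L5,L9}
  DF(L9)=∅

φ for u: defs {L0,L5}
  DF⁺ = {L5,L6,L7,L9}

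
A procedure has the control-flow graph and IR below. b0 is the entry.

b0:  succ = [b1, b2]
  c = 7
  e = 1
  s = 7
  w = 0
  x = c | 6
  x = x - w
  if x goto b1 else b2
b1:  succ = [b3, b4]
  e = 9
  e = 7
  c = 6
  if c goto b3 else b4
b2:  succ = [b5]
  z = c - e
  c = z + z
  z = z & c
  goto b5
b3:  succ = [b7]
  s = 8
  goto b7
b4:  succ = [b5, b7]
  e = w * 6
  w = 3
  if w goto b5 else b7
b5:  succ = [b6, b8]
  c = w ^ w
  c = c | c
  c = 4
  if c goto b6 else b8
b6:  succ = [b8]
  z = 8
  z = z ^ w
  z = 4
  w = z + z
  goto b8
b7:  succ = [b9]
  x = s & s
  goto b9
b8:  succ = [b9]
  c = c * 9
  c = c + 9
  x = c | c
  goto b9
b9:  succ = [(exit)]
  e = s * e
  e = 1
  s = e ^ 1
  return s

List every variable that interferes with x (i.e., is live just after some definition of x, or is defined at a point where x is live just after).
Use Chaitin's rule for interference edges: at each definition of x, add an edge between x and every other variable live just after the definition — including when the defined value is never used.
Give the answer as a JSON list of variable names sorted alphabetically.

Answer: ["c", "e", "s", "w"]

Derivation:
def/use:
  b0: def={c,e,s,w,x} ue=∅
  b1: def={c,e} ue=∅
  b2: def={c,z} ue={c,e}
  b3: def={s} ue=∅
  b4: def={e,w} ue={w}
  b5: def={c} ue={w}
  b6: def={w,z} ue={w}
  b7: def={x} ue={s}
  b8: def={c,x} ue={c}
  b9: def={e,s} ue={e,s}

Liveness:
  b0: in=∅ out={c,e,s,w}
  b1: in={s,w} out={e,s,w}
  b2: in={c,e,s,w} out={e,s,w}
  b3: in={e} out={e,s}
  b4: in={s,w} out={e,s,w}
  b5: in={e,s,w} out={c,e,s,w}
  b6: in={c,e,s,w} out={c,e,s}
  b7: in={e,s} out={e,s}
  b8: in={c,e,s} out={e,s}
  b9: in={e,s} out=∅

Interference:
  c: {e,s,w,x,z}
  e: {c,s,w,x,z}
  s: {c,e,w,x,z}
  w: {c,e,s,x,z}
  x: {c,e,s,w}
  z: {c,e,s,w}

N(x) = ["c", "e", "s", "w"]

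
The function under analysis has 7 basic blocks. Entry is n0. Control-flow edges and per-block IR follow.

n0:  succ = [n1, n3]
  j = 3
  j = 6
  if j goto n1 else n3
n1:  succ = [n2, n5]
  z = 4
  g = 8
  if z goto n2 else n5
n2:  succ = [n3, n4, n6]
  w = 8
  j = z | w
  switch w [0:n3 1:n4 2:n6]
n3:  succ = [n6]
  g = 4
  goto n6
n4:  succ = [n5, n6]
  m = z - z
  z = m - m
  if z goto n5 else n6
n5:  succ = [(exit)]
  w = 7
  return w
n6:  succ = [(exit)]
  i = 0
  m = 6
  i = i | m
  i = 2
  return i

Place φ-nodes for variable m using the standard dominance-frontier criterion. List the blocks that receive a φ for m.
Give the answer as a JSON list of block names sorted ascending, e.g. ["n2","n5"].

idom tree: n1←n0 n2←n1 n3←n0 n4←n2 n5←n1 n6←n0
Join-block Dom:
  n3: preds {n0,n2}: {n0} ∩ {n0,n1,n2} = {n0}; idom=n0
  n5: preds {n1,n4}: {n0,n1} ∩ {n0,n1,n2,n4} = {n0,n1}; idom=n1
  n6: preds {n2,n3,n4}: {n0,n1,n2} ∩ {n0,n3} ∩ {n0,n1,n2,n4} = {n0}; idom=n0

Frontier:
  n3←n0: walk · to n0
  n3←n2: walk n2→n1 to n0
  n5←n1: walk · to n1
  n5←n4: walk n4→n2 to n1
  n6←n2: walk n2→n1 to n0
  n6←n3: walk n3 to n0
  n6←n4: walk n4→n2→n1 to n0
  n0 → ∅
  n1 → {n3,n6}
  n2 → {n3,n5,n6}
  n3 → {n6}
  n4 → {n5,n6}
  n5 → ∅
  n6 → ∅

φ for m: defs {n4,n6}
  DF⁺ = {n5,n6}

Answer: ["n5", "n6"]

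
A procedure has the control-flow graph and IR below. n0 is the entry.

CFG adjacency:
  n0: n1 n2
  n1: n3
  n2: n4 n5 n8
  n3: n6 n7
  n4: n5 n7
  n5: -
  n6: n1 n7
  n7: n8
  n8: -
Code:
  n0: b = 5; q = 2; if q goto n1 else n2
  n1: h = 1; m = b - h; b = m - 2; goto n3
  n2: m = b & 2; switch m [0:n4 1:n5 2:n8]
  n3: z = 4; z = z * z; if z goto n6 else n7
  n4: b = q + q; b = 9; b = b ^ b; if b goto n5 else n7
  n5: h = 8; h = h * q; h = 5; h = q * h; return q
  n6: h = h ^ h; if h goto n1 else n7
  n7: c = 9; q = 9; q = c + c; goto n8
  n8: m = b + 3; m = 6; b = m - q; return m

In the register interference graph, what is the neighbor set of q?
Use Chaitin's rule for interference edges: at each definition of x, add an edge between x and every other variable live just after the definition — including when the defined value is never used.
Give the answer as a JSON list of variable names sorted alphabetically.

Answer: ["b", "c", "h", "m"]

Derivation:
Per-block:
  n0: {b,q} / ∅
  n1: {b,h,m} / {b}
  n2: {m} / {b}
  n3: {z} / ∅
  n4: {b} / {q}
  n5: {h} / {q}
  n6: {h} / {h}
  n7: {c,q} / ∅
  n8: {b,m} / {b,q}

Live sets:
  n0: in=∅ out={b,q}
  n1: in={b} out={b,h}
  n2: in={b,q} out={b,q}
  n3: in={b,h} out={b,h}
  n4: in={q} out={b,q}
  n5: in={q} out=∅
  n6: in={b,h} out={b}
  n7: in={b} out={b,q}
  n8: in={b,q} out=∅

Interference:
  b — {c,h,m,q,z}
  c — {b,q}
  h — {b,m,q,z}
  m — {b,h,q}
  q — {b,c,h,m}
  z — {b,h}

N(q) = ["b", "c", "h", "m"]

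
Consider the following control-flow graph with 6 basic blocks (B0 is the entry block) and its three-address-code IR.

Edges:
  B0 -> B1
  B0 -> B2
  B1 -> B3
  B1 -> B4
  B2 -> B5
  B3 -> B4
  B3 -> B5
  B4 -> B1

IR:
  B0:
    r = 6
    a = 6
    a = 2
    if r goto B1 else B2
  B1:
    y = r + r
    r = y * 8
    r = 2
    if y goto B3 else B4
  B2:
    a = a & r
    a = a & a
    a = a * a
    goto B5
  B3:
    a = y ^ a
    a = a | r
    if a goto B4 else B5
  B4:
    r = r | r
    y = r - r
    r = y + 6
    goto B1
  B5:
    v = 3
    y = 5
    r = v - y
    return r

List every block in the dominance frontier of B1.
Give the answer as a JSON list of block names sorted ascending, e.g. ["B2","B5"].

idom tree: B1←B0 B2←B0 B3←B1 B4←B1 B5←B0
Join-block Dom:
  B1: preds {B0,B4}: {B0} ∩ {B0,B1,B4} = {B0}; idom=B0
  B4: preds {B1,B3}: {B0,B1} ∩ {B0,B1,B3} = {B0,B1}; idom=B1
  B5: preds {B2,B3}: {B0,B2} ∩ {B0,B1,B3} = {B0}; idom=B0

Frontier:
  join B1 pred B0: · stop@B0
  join B1 pred B4: B4→B1 stop@B0
  join B4 pred B1: · stop@B1
  join B4 pred B3: B3 stop@B1
  join B5 pred B2: B2 stop@B0
  join B5 pred B3: B3→B1 stop@B0
  B0 → ∅
  B1 → {B1,B5}
  B2 → {B5}
  B3 → {B4,B5}
  B4 → {B1}
  B5 → ∅

DF(B1) = ["B1", "B5"]

Answer: ["B1", "B5"]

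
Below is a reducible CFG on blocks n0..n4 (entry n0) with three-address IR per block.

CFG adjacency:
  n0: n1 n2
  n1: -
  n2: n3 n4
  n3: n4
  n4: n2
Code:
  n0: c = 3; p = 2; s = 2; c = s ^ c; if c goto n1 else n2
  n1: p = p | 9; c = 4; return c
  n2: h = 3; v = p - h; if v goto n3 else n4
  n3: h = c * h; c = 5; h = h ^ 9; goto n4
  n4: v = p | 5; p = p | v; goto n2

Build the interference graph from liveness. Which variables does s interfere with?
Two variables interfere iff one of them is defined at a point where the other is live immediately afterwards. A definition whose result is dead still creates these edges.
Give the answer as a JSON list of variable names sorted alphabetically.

Answer: ["c", "p"]

Derivation:
def/use:
  n0: {c,p,s} / ∅
  n1: {c,p} / {p}
  n2: {h,v} / {p}
  n3: {c,h} / {c,h}
  n4: {p,v} / {p}

Live sets:
  n0 li=∅ lo={c,p}
  n1 li={p} lo=∅
  n2 li={c,p} lo={c,h,p}
  n3 li={c,h,p} lo={c,p}
  n4 li={c,p} lo={c,p}

Interference:
  c — {h,p,s,v}
  h — {c,p,v}
  p — {c,h,s,v}
  s — {c,p}
  v — {c,h,p}

N(s) = ["c", "p"]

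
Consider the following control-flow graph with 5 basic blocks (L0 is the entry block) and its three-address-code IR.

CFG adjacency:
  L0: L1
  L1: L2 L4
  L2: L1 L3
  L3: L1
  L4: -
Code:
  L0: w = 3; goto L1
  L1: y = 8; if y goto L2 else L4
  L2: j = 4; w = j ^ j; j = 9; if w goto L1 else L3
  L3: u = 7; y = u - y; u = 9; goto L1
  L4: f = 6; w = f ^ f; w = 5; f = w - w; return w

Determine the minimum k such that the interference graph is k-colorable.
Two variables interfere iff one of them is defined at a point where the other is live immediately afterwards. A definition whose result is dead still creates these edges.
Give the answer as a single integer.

Answer: 3

Analysis:
Block summaries:
  L0 def {w} use ∅
  L1 def {y} use ∅
  L2 def {j,w} use ∅
  L3 def {u,y} use {y}
  L4 def {f,w} use ∅

Liveness:
  L0: in=∅ out=∅
  L1: in=∅ out={y}
  L2: in={y} out={y}
  L3: in={y} out=∅
  L4: in=∅ out=∅

Interfere edges:
  f — {w}
  j — {w,y}
  u — {y}
  w — {f,j,y}
  y — {j,u,w}

Chromatic number:
  {j,w,y} pairwise interfere (3-clique) ⇒ χ ≥ 3
  3-colouring: c0={u,w}  c1={f,y}  c2={j}
  χ = 3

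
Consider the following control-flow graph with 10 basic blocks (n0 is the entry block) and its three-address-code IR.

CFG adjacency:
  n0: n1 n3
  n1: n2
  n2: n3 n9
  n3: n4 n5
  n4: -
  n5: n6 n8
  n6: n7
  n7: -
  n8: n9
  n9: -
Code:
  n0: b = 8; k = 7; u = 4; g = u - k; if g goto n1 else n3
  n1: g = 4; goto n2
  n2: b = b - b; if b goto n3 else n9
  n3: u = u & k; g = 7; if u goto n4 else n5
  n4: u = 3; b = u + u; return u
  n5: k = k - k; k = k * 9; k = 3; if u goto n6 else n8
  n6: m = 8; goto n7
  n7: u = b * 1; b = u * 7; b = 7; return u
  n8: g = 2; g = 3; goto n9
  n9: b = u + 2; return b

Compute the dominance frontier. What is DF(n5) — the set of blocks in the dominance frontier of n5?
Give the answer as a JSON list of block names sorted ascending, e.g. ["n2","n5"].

idom tree: n1←n0 n2←n1 n3←n0 n4←n3 n5←n3 n6←n5 n7←n6 n8←n5 n9←n0
Dom∩ at merges:
  n3: preds {n0,n2}: {n0} ∩ {n0,n1,n2} = {n0}; idom=n0
  n9: preds {n2,n8}: {n0,n1,n2} ∩ {n0,n3,n5,n8} = {n0}; idom=n0

Frontier:
  join n3 pred n0: · stop@n0
  join n3 pred n2: n2→n1 stop@n0
  join n9 pred n2: n2→n1 stop@n0
  join n9 pred n8: n8→n5→n3 stop@n0
  DF(n0)=∅
  DF(n1)={n3,n9}
  DF(n2)={n3,n9}
  DF(n3)={n9}
  DF(n4)=∅
  DF(n5)={n9}
  DF(n6)=∅
  DF(n7)=∅
  DF(n8)={n9}
  DF(n9)=∅

DF(n5) = ["n9"]

Answer: ["n9"]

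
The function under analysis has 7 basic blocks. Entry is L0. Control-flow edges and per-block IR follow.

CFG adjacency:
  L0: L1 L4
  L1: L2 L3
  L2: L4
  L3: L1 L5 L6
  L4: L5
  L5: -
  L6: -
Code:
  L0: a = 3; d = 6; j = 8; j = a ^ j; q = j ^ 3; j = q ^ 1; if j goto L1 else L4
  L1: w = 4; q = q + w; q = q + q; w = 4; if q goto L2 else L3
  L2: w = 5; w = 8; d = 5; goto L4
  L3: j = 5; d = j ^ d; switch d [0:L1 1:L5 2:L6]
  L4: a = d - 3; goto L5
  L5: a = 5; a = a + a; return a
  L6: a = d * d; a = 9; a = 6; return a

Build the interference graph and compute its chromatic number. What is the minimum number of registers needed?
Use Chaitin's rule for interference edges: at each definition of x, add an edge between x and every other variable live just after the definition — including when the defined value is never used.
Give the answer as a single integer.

Per-block:
  L0 def {a,d,j,q} use ∅
  L1 def {q,w} use {q}
  L2 def {d,w} use ∅
  L3 def {d,j} use {d}
  L4 def {a} use {d}
  L5 def {a} use ∅
  L6 def {a} use {d}

Backward fixpoint:
  L0: in=∅ out={d,q}
  L1: in={d,q} out={d,q}
  L2: in=∅ out={d}
  L3: in={d,q} out={d,q}
  L4: in={d} out=∅
  L5: in=∅ out=∅
  L6: in={d} out=∅

Interference:
  a — {d,j}
  d — {a,j,q,w}
  j — {a,d,q}
  q — {d,j,w}
  w — {d,q}

Registers:
  lower bound: {a,d,j} mutually conflict ⇒ χ ≥ 3
  assign a→R2 d→R0 j→R1 q→R2 w→R1 — no edge inside a register ⇒ χ ≤ 3
  χ = 3

Answer: 3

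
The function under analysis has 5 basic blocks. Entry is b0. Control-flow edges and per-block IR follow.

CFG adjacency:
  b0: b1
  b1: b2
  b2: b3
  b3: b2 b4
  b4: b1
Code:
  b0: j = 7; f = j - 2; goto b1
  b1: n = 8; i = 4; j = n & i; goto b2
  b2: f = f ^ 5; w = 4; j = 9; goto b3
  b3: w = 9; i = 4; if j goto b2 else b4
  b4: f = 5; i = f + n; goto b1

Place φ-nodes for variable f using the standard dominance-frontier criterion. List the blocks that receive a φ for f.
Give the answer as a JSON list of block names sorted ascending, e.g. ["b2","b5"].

Answer: ["b1", "b2"]

Working:
idom tree: b1←b0 b2←b1 b3←b2 b4←b3
Dom at joins:
  b1: preds {b0,b4}: {b0} ∩ {b0,b1,b2,b3,b4} = {b0}; idom=b0
  b2: preds {b1,b3}: {b0,b1} ∩ {b0,b1,b2,b3} = {b0,b1}; idom=b1

DF walk-up:
  b1←b0: walk · to b0
  b1←b4: walk b4→b3→b2→b1 to b0
  b2←b1: walk · to b1
  b2←b3: walk b3→b2 to b1
  b0 → ∅
  b1 → {b1}
  b2 → {b1,b2}
  b3 → {b1,b2}
  b4 → {b1}

φ for f: defs {b0,b2,b4}
  DF⁺ = {b1,b2}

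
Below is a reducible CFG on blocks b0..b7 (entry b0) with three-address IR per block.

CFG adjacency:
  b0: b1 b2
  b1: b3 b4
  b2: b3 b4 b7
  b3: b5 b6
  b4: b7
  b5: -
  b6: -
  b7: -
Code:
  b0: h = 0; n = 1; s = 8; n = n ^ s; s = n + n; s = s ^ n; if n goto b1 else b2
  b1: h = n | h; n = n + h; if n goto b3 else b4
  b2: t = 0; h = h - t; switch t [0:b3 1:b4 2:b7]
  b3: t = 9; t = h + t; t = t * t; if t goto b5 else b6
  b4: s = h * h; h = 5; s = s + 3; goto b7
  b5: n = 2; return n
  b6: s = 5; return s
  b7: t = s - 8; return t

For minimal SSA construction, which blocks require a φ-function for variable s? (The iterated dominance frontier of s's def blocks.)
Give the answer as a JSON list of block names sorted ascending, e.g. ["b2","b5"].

idom tree: b1←b0 b2←b0 b3←b0 b4←b0 b5←b3 b6←b3 b7←b0
Dom∩ at merges:
  b3: preds {b1,b2}: {b0,b1} ∩ {b0,b2} = {b0}; idom=b0
  b4: preds {b1,b2}: {b0,b1} ∩ {b0,b2} = {b0}; idom=b0
  b7: preds {b2,b4}: {b0,b2} ∩ {b0,b4} = {b0}; idom=b0

DF walk-up:
  join b3 pred b1: b1 stop@b0
  join b3 pred b2: b2 stop@b0
  join b4 pred b1: b1 stop@b0
  join b4 pred b2: b2 stop@b0
  join b7 pred b2: b2 stop@b0
  join b7 pred b4: b4 stop@b0
  b0 → ∅
  b1 → {b3,b4}
  b2 → {b3,b4,b7}
  b3 → ∅
  b4 → {b7}
  b5 → ∅
  b6 → ∅
  b7 → ∅

φ for s: defs {b0,b4,b6}
  DF⁺ = {b7}

Answer: ["b7"]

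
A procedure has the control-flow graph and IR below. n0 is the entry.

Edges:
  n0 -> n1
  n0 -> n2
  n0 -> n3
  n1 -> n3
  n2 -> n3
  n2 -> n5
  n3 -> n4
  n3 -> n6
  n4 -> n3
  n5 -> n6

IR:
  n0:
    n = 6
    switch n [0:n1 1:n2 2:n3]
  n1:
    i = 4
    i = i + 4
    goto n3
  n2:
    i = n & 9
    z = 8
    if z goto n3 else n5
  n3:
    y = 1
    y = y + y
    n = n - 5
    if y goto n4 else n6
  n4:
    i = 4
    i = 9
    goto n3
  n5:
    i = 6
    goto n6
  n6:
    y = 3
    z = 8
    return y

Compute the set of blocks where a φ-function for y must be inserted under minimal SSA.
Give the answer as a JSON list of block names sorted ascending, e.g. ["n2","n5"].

idom tree: n1←n0 n2←n0 n3←n0 n4←n3 n5←n2 n6←n0
Dom∩ at merges:
  n3: preds {n0,n1,n2,n4}: {n0} ∩ {n0,n1} ∩ {n0,n2} ∩ {n0,n3,n4} = {n0}; idom=n0
  n6: preds {n3,n5}: {n0,n3} ∩ {n0,n2,n5} = {n0}; idom=n0

Frontier:
  n3←n0: walk · to n0
  n3←n1: walk n1 to n0
  n3←n2: walk n2 to n0
  n3←n4: walk n4→n3 to n0
  n6←n3: walk n3 to n0
  n6←n5: walk n5→n2 to n0
  n0: DF=∅
  n1: DF={n3}
  n2: DF={n3,n6}
  n3: DF={n3,n6}
  n4: DF={n3}
  n5: DF={n6}
  n6: DF=∅

φ for y: defs {n3,n6}
  DF⁺ = {n3,n6}

Answer: ["n3", "n6"]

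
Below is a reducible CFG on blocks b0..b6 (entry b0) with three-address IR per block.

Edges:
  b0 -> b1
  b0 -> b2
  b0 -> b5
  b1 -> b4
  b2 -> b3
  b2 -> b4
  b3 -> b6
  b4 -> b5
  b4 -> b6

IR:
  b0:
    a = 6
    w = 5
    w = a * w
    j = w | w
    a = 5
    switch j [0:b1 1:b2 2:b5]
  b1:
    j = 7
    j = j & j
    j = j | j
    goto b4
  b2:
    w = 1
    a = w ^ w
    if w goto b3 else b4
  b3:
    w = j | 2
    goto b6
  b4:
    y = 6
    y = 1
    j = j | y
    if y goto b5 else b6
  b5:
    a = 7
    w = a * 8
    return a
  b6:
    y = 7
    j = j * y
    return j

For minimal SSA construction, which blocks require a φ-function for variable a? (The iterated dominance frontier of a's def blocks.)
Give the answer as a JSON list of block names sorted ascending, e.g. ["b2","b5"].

Answer: ["b4", "b5", "b6"]

Analysis:
idom tree: b1←b0 b2←b0 b3←b2 b4←b0 b5←b0 b6←b0
Dom∩ at merges:
  b4: preds {b1,b2}: {b0,b1} ∩ {b0,b2} = {b0}; idom=b0
  b5: preds {b0,b4}: {b0} ∩ {b0,b4} = {b0}; idom=b0
  b6: preds {b3,b4}: {b0,b2,b3} ∩ {b0,b4} = {b0}; idom=b0

DF walk-up:
  join b4 pred b1: b1 stop@b0
  join b4 pred b2: b2 stop@b0
  join b5 pred b0: · stop@b0
  join b5 pred b4: b4 stop@b0
  join b6 pred b3: b3→b2 stop@b0
  join b6 pred b4: b4 stop@b0
  b0: DF=∅
  b1: DF={b4}
  b2: DF={b4,b6}
  b3: DF={b6}
  b4: DF={b5,b6}
  b5: DF=∅
  b6: DF=∅

φ for a: defs {b0,b2,b5}
  DF⁺ = {b4,b5,b6}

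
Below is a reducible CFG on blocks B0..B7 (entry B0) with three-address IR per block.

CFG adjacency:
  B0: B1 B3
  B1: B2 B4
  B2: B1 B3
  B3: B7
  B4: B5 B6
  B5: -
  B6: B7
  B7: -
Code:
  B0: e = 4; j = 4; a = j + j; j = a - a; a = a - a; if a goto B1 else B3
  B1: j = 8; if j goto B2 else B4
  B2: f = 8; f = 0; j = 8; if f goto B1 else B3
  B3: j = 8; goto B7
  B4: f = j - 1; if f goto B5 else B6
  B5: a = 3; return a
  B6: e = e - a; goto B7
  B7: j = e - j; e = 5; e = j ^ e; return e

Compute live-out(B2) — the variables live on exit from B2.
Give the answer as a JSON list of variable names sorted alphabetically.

Answer: ["a", "e"]

Analysis:
Block summaries:
  B0 def {a,e,j} use ∅
  B1 def {j} use ∅
  B2 def {f,j} use ∅
  B3 def {j} use ∅
  B4 def {f} use {j}
  B5 def {a} use ∅
  B6 def {e} use {a,e}
  B7 def {e,j} use {e,j}

Backward fixpoint:
  B0: in=∅ out={a,e}
  B1: in={a,e} out={a,e,j}
  B2: in={a,e} out={a,e}
  B3: in={e} out={e,j}
  B4: in={a,e,j} out={a,e,j}
  B5: in=∅ out=∅
  B6: in={a,e,j} out={e,j}
  B7: in={e,j} out=∅

live-out(B2) = ["a", "e"]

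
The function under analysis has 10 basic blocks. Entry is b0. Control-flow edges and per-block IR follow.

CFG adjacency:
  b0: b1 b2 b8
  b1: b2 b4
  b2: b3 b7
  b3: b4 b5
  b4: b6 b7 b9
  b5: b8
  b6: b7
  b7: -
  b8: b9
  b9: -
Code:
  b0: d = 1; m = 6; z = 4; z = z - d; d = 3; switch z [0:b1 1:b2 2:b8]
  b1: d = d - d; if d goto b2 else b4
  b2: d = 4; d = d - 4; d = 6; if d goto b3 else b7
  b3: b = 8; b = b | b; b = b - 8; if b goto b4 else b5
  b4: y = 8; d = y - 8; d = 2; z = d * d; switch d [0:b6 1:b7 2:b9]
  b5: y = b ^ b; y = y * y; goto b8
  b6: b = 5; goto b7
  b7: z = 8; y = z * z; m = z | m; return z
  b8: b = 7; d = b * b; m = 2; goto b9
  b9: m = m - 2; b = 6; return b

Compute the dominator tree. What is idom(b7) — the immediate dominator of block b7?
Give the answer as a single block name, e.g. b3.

idom tree: b1←b0 b2←b0 b3←b2 b4←b0 b5←b3 b6←b4 b7←b0 b8←b0 b9←b0
Dom∩ at merges:
  b2: preds {b0,b1}: {b0} ∩ {b0,b1} = {b0}; idom=b0
  b4: preds {b1,b3}: {b0,b1} ∩ {b0,b2,b3} = {b0}; idom=b0
  b7: preds {b2,b4,b6}: {b0,b2} ∩ {b0,b4} ∩ {b0,b4,b6} = {b0}; idom=b0
  b8: preds {b0,b5}: {b0} ∩ {b0,b2,b3,b5} = {b0}; idom=b0
  b9: preds {b4,b8}: {b0,b4} ∩ {b0,b8} = {b0}; idom=b0

idom(b7) = b0

Answer: b0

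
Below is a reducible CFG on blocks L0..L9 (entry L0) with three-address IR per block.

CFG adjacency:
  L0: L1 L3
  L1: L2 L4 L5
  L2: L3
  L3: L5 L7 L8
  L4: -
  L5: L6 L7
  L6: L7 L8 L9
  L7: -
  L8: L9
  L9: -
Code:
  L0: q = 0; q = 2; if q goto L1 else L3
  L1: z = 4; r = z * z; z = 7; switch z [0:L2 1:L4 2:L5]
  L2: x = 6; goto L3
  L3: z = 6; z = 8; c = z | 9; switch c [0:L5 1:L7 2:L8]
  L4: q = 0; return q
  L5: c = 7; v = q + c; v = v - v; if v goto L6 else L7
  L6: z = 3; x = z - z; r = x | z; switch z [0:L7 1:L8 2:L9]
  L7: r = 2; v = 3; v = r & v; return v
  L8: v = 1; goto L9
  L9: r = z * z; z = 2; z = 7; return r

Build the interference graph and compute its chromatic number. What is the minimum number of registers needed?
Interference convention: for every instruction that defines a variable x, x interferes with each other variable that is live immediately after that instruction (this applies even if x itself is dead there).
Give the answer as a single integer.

Answer: 3

Working:
def/use:
  L0: {q} / ∅
  L1: {r,z} / ∅
  L2: {x} / ∅
  L3: {c,z} / ∅
  L4: {q} / ∅
  L5: {c,v} / {q}
  L6: {r,x,z} / ∅
  L7: {r,v} / ∅
  L8: {v} / ∅
  L9: {r,z} / {z}

Live sets:
  L0 li=∅ lo={q}
  L1 li={q} lo={q}
  L2 li={q} lo={q}
  L3 li={q} lo={q,z}
  L4 li=∅ lo=∅
  L5 li={q} lo=∅
  L6 li=∅ lo={z}
  L7 li=∅ lo=∅
  L8 li={z} lo={z}
  L9 li={z} lo=∅

Interference:
  c — {q,z}
  q — {c,r,x,z}
  r — {q,v,z}
  v — {r,z}
  x — {q,z}
  z — {c,q,r,v,x}

Registers:
  {c,q,z} pairwise interfere (3-clique) ⇒ χ ≥ 3
  3-colouring: R0={z}  R1={q,v}  R2={c,r,x}
  χ = 3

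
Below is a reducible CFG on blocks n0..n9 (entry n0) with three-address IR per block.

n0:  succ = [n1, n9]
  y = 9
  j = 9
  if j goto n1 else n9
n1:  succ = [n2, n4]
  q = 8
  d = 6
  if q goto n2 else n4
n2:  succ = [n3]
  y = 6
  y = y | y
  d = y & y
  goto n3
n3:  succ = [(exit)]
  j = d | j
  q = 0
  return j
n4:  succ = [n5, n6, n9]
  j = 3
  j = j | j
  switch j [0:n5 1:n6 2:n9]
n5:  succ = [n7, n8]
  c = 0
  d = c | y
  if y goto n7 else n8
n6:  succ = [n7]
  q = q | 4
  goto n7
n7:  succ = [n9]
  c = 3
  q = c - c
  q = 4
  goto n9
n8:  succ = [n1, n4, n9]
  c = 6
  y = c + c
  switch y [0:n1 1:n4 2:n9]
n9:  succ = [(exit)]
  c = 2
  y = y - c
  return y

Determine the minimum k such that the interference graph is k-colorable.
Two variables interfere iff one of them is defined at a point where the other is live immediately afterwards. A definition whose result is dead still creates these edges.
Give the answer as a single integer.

Block summaries:
  n0: {j,y} / ∅
  n1: {d,q} / ∅
  n2: {d,y} / ∅
  n3: {j,q} / {d,j}
  n4: {j} / ∅
  n5: {c,d} / {y}
  n6: {q} / {q}
  n7: {c,q} / ∅
  n8: {c,y} / ∅
  n9: {c,y} / {y}

Live sets:
  live n0: ∅→{j,y}
  live n1: {j,y}→{j,q,y}
  live n2: {j}→{d,j}
  live n3: {d,j}→∅
  live n4: {q,y}→{j,q,y}
  live n5: {j,q,y}→{j,q,y}
  live n6: {q,y}→{y}
  live n7: {y}→{y}
  live n8: {j,q}→{j,q,y}
  live n9: {y}→∅

Conflict graph:
  c↔{j,q,y}
  d↔{j,q,y}
  j↔{c,d,q,y}
  q↔{c,d,j,y}
  y↔{c,d,j,q}

Registers:
  {c,j,q,y} pairwise interfere (4-clique) ⇒ χ ≥ 4
  assign c→R3 d→R3 j→R0 q→R1 y→R2 — no edge inside a register ⇒ χ ≤ 4
  χ = 4

Answer: 4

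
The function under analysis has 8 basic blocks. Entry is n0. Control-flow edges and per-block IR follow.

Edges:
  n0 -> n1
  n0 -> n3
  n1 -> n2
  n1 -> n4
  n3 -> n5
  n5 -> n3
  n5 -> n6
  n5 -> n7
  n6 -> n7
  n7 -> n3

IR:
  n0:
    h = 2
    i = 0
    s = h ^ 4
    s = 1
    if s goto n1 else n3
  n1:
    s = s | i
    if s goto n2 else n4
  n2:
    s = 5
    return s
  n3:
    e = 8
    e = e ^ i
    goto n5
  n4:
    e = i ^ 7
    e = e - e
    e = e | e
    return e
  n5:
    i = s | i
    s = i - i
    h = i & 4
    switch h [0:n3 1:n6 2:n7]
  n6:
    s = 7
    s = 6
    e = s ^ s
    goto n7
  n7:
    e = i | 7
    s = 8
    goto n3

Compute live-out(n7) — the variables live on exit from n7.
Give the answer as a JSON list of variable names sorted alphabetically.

Per-block:
  n0: {h,i,s} / ∅
  n1: {s} / {i,s}
  n2: {s} / ∅
  n3: {e} / {i}
  n4: {e} / {i}
  n5: {h,i,s} / {i,s}
  n6: {e,s} / ∅
  n7: {e,s} / {i}

Backward fixpoint:
  n0 li=∅ lo={i,s}
  n1 li={i,s} lo={i}
  n2 li=∅ lo=∅
  n3 li={i,s} lo={i,s}
  n4 li={i} lo=∅
  n5 li={i,s} lo={i,s}
  n6 li={i} lo={i}
  n7 li={i} lo={i,s}

live-out(n7) = ["i", "s"]

Answer: ["i", "s"]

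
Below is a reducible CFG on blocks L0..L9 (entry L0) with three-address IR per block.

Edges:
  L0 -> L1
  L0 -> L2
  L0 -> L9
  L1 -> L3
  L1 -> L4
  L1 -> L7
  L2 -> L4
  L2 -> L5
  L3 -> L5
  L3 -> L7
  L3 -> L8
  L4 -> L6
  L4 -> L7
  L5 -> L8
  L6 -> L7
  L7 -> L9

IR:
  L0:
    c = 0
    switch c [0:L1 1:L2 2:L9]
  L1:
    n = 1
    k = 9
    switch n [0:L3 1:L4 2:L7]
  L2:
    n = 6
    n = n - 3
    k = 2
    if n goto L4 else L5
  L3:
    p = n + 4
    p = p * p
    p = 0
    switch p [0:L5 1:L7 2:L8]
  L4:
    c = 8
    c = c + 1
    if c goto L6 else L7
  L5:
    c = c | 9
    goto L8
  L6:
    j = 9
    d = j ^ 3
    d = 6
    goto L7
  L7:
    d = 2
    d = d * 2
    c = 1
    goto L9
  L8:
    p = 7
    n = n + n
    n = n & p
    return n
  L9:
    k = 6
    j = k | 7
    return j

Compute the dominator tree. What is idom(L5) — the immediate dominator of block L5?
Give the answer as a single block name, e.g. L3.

idom tree: L1←L0 L2←L0 L3←L1 L4←L0 L5←L0 L6←L4 L7←L0 L8←L0 L9←L0
Dom∩ at merges:
  L4: preds {L1,L2}: {L0,L1} ∩ {L0,L2} = {L0}; idom=L0
  L5: preds {L2,L3}: {L0,L2} ∩ {L0,L1,L3} = {L0}; idom=L0
  L7: preds {L1,L3,L4,L6}: {L0,L1} ∩ {L0,L1,L3} ∩ {L0,L4} ∩ {L0,L4,L6} = {L0}; idom=L0
  L8: preds {L3,L5}: {L0,L1,L3} ∩ {L0,L5} = {L0}; idom=L0
  L9: preds {L0,L7}: {L0} ∩ {L0,L7} = {L0}; idom=L0

idom(L5) = L0

Answer: L0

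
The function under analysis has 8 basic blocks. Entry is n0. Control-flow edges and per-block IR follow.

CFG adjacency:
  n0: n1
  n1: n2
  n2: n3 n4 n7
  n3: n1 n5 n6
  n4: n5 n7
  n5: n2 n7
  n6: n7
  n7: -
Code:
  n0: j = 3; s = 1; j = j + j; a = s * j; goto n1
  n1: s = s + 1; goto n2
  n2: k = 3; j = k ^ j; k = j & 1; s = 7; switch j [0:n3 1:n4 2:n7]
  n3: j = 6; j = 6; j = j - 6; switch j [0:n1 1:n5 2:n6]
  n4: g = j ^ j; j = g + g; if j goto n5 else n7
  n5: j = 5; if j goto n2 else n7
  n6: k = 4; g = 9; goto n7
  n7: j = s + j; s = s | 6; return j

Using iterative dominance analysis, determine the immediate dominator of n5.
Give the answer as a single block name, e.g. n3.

idom tree: n1←n0 n2←n1 n3←n2 n4←n2 n5←n2 n6←n3 n7←n2
Dom∩ at merges:
  n1: preds {n0,n3}: {n0} ∩ {n0,n1,n2,n3} = {n0}; idom=n0
  n2: preds {n1,n5}: {n0,n1} ∩ {n0,n1,n2,n5} = {n0,n1}; idom=n1
  n5: preds {n3,n4}: {n0,n1,n2,n3} ∩ {n0,n1,n2,n4} = {n0,n1,n2}; idom=n2
  n7: preds {n2,n4,n5,n6}: {n0,n1,n2} ∩ {n0,n1,n2,n4} ∩ {n0,n1,n2,n5} ∩ {n0,n1,n2,n3,n6} = {n0,n1,n2}; idom=n2

idom(n5) = n2

Answer: n2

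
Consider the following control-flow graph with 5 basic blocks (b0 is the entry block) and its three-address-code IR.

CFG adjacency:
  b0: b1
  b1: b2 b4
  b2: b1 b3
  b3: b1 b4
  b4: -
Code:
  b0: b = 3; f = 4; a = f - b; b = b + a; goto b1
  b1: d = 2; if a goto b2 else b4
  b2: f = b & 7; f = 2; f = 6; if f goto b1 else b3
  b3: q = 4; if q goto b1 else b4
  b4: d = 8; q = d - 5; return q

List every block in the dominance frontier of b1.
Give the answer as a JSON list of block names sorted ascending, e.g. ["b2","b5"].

Answer: ["b1"]

Working:
idom tree: b1←b0 b2←b1 b3←b2 b4←b1
Join-block Dom:
  b1: preds {b0,b2,b3}: {b0} ∩ {b0,b1,b2} ∩ {b0,b1,b2,b3} = {b0}; idom=b0
  b4: preds {b1,b3}: {b0,b1} ∩ {b0,b1,b2,b3} = {b0,b1}; idom=b1

DF derivation:
  b1←b0: walk · to b0
  b1←b2: walk b2→b1 to b0
  b1←b3: walk b3→b2→b1 to b0
  b4←b1: walk · to b1
  b4←b3: walk b3→b2 to b1
  b0: DF=∅
  b1: DF={b1}
  b2: DF={b1,b4}
  b3: DF={b1,b4}
  b4: DF=∅

DF(b1) = ["b1"]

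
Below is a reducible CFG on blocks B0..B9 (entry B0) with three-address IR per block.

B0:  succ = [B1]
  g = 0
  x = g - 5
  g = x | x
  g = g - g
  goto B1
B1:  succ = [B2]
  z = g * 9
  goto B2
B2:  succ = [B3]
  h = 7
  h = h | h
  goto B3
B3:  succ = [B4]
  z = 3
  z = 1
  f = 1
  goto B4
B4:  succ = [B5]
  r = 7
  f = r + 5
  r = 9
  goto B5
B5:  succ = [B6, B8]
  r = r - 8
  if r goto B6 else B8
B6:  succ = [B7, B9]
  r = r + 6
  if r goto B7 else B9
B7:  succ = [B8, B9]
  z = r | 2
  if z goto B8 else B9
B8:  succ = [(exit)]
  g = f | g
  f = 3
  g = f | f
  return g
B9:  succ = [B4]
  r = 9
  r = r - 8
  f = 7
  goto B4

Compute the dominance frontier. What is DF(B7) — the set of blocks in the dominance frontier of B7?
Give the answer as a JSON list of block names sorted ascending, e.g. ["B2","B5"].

Answer: ["B8", "B9"]

Working:
idom tree: B1←B0 B2←B1 B3←B2 B4←B3 B5←B4 B6←B5 B7←B6 B8←B5 B9←B6
Dom at joins:
  B4: preds {B3,B9}: {B0,B1,B2,B3} ∩ {B0,B1,B2,B3,B4,B5,B6,B9} = {B0,B1,B2,B3}; idom=B3
  B8: preds {B5,B7}: {B0,B1,B2,B3,B4,B5} ∩ {B0,B1,B2,B3,B4,B5,B6,B7} = {B0,B1,B2,B3,B4,B5}; idom=B5
  B9: preds {B6,B7}: {B0,B1,B2,B3,B4,B5,B6} ∩ {B0,B1,B2,B3,B4,B5,B6,B7} = {B0,B1,B2,B3,B4,B5,B6}; idom=B6

DF walk-up:
  B4←B3: walk · to B3
  B4←B9: walk B9→B6→B5→B4 to B3
  B8←B5: walk · to B5
  B8←B7: walk B7→B6 to B5
  B9←B6: walk · to B6
  B9←B7: walk B7 to B6
  B0: DF=∅
  B1: DF=∅
  B2: DF=∅
  B3: DF=∅
  B4: DF={B4}
  B5: DF={B4}
  B6: DF={B4,B8}
  B7: DF={B8,B9}
  B8: DF=∅
  B9: DF={B4}

DF(B7) = ["B8", "B9"]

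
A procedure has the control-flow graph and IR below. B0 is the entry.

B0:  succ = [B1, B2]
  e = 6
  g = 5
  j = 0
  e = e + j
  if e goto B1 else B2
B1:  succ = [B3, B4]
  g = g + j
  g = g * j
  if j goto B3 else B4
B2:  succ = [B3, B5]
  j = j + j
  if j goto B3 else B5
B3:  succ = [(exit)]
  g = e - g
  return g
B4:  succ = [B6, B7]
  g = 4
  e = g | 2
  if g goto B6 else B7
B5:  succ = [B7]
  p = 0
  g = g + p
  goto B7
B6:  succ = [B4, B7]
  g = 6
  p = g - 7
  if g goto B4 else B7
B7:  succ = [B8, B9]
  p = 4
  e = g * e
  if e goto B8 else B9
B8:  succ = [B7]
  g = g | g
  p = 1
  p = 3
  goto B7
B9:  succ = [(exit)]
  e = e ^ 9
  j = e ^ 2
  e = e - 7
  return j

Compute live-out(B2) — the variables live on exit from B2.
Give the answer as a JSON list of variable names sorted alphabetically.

Answer: ["e", "g"]

Working:
def/use:
  B0: def={e,g,j} ue=∅
  B1: def={g} ue={g,j}
  B2: def={j} ue={j}
  B3: def={g} ue={e,g}
  B4: def={e,g} ue=∅
  B5: def={g,p} ue={g}
  B6: def={g,p} ue=∅
  B7: def={e,p} ue={e,g}
  B8: def={g,p} ue={g}
  B9: def={e,j} ue={e}

Liveness:
  live B0: ∅→{e,g,j}
  live B1: {e,g,j}→{e,g}
  live B2: {e,g,j}→{e,g}
  live B3: {e,g}→∅
  live B4: ∅→{e,g}
  live B5: {e,g}→{e,g}
  live B6: {e}→{e,g}
  live B7: {e,g}→{e,g}
  live B8: {e,g}→{e,g}
  live B9: {e}→∅

live-out(B2) = ["e", "g"]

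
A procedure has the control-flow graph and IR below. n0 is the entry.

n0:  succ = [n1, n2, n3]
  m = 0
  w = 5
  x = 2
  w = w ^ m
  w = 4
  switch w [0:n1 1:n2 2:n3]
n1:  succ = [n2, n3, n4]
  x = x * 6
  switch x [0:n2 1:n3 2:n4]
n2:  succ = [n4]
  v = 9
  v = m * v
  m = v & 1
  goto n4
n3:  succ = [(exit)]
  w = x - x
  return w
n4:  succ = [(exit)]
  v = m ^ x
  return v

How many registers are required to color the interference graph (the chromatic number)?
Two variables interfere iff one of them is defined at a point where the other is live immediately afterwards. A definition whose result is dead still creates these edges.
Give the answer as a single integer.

Block summaries:
  n0: def={m,w,x} ue=∅
  n1: def={x} ue={x}
  n2: def={m,v} ue={m}
  n3: def={w} ue={x}
  n4: def={v} ue={m,x}

Live sets:
  n0 li=∅ lo={m,x}
  n1 li={m,x} lo={m,x}
  n2 li={m,x} lo={m,x}
  n3 li={x} lo=∅
  n4 li={m,x} lo=∅

Interference:
  m: {v,w,x}
  v: {m,x}
  w: {m,x}
  x: {m,v,w}

Registers:
  {m,v,x} pairwise interfere (3-clique) ⇒ χ ≥ 3
  3-colouring: c0={m}  c1={x}  c2={v,w}
  χ = 3

Answer: 3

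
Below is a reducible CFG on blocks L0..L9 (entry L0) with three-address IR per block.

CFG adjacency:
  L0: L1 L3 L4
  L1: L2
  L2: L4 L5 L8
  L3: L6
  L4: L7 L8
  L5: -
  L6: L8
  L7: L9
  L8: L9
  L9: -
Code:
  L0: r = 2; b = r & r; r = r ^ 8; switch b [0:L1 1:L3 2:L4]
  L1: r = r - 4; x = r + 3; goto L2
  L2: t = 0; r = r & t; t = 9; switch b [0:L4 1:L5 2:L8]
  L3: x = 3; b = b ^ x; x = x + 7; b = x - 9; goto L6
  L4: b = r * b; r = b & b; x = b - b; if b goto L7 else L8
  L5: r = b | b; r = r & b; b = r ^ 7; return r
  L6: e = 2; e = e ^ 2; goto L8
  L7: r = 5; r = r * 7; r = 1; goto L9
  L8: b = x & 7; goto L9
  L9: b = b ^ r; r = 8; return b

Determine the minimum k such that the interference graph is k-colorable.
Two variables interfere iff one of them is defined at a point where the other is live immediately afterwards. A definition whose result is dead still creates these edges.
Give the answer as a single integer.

Block summaries:
  L0: {b,r} / ∅
  L1: {r,x} / {r}
  L2: {r,t} / {b,r}
  L3: {b,x} / {b}
  L4: {b,r,x} / {b,r}
  L5: {b,r} / {b}
  L6: {e} / ∅
  L7: {r} / ∅
  L8: {b} / {x}
  L9: {b,r} / {b,r}

Live sets:
  live L0: ∅→{b,r}
  live L1: {b,r}→{b,r,x}
  live L2: {b,r,x}→{b,r,x}
  live L3: {b,r}→{r,x}
  live L4: {b,r}→{b,r,x}
  live L5: {b}→∅
  live L6: {r,x}→{r,x}
  live L7: {b}→{b,r}
  live L8: {r,x}→{b,r}
  live L9: {b,r}→∅

Interfere edges:
  b: {r,t,x}
  e: {r,x}
  r: {b,e,t,x}
  t: {b,r,x}
  x: {b,e,r,t}

Registers:
  {b,r,t,x} pairwise interfere (4-clique) ⇒ χ ≥ 4
  assign b→R2 e→R2 r→R0 t→R3 x→R1 — no edge inside a register ⇒ χ ≤ 4
  χ = 4

Answer: 4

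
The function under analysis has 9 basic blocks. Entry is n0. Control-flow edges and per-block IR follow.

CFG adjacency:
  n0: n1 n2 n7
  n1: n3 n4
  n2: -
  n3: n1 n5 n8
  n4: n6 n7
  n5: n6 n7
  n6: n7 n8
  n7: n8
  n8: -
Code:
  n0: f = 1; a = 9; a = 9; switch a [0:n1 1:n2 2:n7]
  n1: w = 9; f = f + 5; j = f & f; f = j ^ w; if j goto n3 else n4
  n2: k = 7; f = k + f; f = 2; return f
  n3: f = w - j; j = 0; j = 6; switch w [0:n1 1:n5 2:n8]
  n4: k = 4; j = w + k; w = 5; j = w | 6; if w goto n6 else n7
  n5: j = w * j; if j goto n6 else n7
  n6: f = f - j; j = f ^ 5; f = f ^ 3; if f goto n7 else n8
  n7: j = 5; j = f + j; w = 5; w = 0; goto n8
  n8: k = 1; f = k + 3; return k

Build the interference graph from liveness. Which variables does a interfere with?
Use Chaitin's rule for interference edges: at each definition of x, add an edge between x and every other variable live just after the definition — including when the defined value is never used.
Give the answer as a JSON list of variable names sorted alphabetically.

Per-block:
  n0 def {a,f} use ∅
  n1 def {f,j,w} use {f}
  n2 def {f,k} use {f}
  n3 def {f,j} use {j,w}
  n4 def {j,k,w} use {w}
  n5 def {j} use {j,w}
  n6 def {f,j} use {f,j}
  n7 def {j,w} use {f}
  n8 def {f,k} use ∅

Backward fixpoint:
  n0: in=∅ out={f}
  n1: in={f} out={f,j,w}
  n2: in={f} out=∅
  n3: in={j,w} out={f,j,w}
  n4: in={f,w} out={f,j}
  n5: in={f,j,w} out={f,j}
  n6: in={f,j} out={f}
  n7: in={f} out=∅
  n8: in=∅ out=∅

Interference:
  a — {f}
  f — {a,j,k,w}
  j — {f,w}
  k — {f,w}
  w — {f,j,k}

N(a) = ["f"]

Answer: ["f"]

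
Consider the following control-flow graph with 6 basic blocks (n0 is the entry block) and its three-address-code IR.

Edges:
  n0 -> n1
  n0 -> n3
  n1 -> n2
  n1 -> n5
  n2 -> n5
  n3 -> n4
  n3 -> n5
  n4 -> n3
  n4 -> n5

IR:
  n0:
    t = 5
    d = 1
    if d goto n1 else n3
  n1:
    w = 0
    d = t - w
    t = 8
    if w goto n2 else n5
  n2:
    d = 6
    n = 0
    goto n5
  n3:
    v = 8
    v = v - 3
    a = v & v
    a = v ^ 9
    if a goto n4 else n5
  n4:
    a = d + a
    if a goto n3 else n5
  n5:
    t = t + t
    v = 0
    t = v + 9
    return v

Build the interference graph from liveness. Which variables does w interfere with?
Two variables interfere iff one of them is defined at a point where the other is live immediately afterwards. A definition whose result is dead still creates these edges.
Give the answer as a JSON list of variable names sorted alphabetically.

Answer: ["d", "t"]

Derivation:
Per-block:
  n0: {d,t} / ∅
  n1: {d,t,w} / {t}
  n2: {d,n} / ∅
  n3: {a,v} / ∅
  n4: {a} / {a,d}
  n5: {t,v} / {t}

Live sets:
  n0: in=∅ out={d,t}
  n1: in={t} out={t}
  n2: in={t} out={t}
  n3: in={d,t} out={a,d,t}
  n4: in={a,d,t} out={d,t}
  n5: in={t} out=∅

Interference:
  a — {d,t,v}
  d — {a,t,v,w}
  n — {t}
  t — {a,d,n,v,w}
  v — {a,d,t}
  w — {d,t}

N(w) = ["d", "t"]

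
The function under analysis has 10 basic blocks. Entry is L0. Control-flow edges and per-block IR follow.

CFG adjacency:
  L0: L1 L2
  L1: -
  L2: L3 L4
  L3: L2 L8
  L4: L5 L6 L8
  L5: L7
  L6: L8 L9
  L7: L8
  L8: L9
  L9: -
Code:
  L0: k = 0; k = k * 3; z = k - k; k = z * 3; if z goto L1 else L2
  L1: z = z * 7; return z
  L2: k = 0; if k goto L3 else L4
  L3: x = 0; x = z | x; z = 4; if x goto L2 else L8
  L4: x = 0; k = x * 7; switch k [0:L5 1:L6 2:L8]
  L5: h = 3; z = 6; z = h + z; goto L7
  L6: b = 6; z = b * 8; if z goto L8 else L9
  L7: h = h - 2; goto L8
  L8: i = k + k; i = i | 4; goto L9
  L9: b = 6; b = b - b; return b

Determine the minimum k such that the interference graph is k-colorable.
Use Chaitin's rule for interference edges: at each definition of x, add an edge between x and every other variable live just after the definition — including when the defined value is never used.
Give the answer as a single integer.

Answer: 3

Working:
Block summaries:
  L0: {k,z} / ∅
  L1: {z} / {z}
  L2: {k} / ∅
  L3: {x,z} / {z}
  L4: {k,x} / ∅
  L5: {h,z} / ∅
  L6: {b,z} / ∅
  L7: {h} / {h}
  L8: {i} / {k}
  L9: {b} / ∅

Backward fixpoint:
  live L0: ∅→{z}
  live L1: {z}→∅
  live L2: {z}→{k,z}
  live L3: {k,z}→{k,z}
  live L4: ∅→{k}
  live L5: {k}→{h,k}
  live L6: {k}→{k}
  live L7: {h,k}→{k}
  live L8: {k}→∅
  live L9: ∅→∅

Conflict graph:
  b↔{k}
  h↔{k,z}
  i↔∅
  k↔{b,h,x,z}
  x↔{k,z}
  z↔{h,k,x}

Colouring:
  lower bound: {h,k,z} mutually conflict ⇒ χ ≥ 3
  3-colouring: r0={i,k}  r1={b,z}  r2={h,x}
  χ = 3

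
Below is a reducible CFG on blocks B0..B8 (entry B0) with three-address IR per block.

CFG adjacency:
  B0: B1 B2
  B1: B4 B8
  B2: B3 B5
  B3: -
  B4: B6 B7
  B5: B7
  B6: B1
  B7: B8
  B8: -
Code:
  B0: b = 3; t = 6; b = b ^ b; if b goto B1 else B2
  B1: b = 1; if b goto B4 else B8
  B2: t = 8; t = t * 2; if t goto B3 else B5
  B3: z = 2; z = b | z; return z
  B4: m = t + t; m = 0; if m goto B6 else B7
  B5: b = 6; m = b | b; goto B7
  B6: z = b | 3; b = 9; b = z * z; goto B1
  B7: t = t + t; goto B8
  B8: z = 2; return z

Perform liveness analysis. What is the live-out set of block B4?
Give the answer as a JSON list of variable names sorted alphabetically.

Per-block:
  B0: def={b,t} ue=∅
  B1: def={b} ue=∅
  B2: def={t} ue=∅
  B3: def={z} ue={b}
  B4: def={m} ue={t}
  B5: def={b,m} ue=∅
  B6: def={b,z} ue={b}
  B7: def={t} ue={t}
  B8: def={z} ue=∅

Liveness:
  live B0: ∅→{b,t}
  live B1: {t}→{b,t}
  live B2: {b}→{b,t}
  live B3: {b}→∅
  live B4: {b,t}→{b,t}
  live B5: {t}→{t}
  live B6: {b,t}→{t}
  live B7: {t}→∅
  live B8: ∅→∅

live-out(B4) = ["b", "t"]

Answer: ["b", "t"]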